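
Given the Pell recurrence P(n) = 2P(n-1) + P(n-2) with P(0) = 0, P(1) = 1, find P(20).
Computing the sequence terms:
0, 1, 2, 5, 12, 29, 70, 169, 408, 985, 2378, 5741, 13860, 33461, 80782, 195025, 470832, 1136689, 2744210, 6625109, 15994428

15994428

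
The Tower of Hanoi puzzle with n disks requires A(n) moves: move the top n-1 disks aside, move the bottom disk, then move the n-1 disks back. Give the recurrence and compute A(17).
Moving n disks = move the top n-1 disks aside (A(n-1) moves) + move the largest disk (1 move) + move the n-1 disks back on top (A(n-1) moves), so A(n) = 2A(n-1) + 1, with A(1) = 1 (a single disk takes one move).
First terms: 1, 3, 7, 15, 31, 63, … — each is one less than a power of 2. Indeed A(n) + 1 = 2(A(n-1) + 1) with A(1) + 1 = 2, so A(n) + 1 = 2ⁿ and A(n) = 2ⁿ - 1.
Hence A(17) = 2^17 - 1 = 131072 - 1 = 131071.

A(n) = 2A(n-1) + 1, A(1) = 1; A(17) = 131071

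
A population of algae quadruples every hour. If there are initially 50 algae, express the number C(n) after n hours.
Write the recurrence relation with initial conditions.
Each hour multiplies the count by 4, so the count after n hours depends only on the count after n-1 hours: C(n) = 4 × C(n-1). The starting count gives C(0) = 50.
Unrolling n times gives the closed form C(n) = 50 × 4ⁿ.

C(n) = 4 × C(n-1), C(0) = 50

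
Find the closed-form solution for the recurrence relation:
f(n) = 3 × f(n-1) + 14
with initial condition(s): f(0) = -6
Recurrence: f(n) = 3 × f(n-1) + 14, initial: f(0) = -6.
Try f(n) = A·3ⁿ + C. Substituting: A·3ⁿ + C = 3(A·3ⁿ⁻¹ + C) + 14 = A·3ⁿ + 3C + 14, so C = 3C + 14, giving C = -7. Then f(0) = A - 7 = -6 gives A = 1.

f(n) = 3ⁿ - 7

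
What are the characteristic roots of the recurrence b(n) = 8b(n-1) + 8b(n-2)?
Substitute b(n) = rⁿ and divide through by rⁿ⁻²: r² - 8r - 8 = 0
Discriminant: 8² + 4·8 = 96, not a perfect square, so by the quadratic formula r = (8 ± √96)/2.
General solution: b(n) = A·r₁ⁿ + B·r₂ⁿ where r₁,r₂ = (8 ± √96)/2

Characteristic: r² - 8r - 8 = 0, Roots: r = (8 ± √96)/2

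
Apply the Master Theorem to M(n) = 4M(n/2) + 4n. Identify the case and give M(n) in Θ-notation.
Master Theorem template: M(n) = a·M(n/b) + f(n).
Here: a=4, b=2, f(n)=4n
Compute log_b(a) = log_2(4) = 2.
f(n) = 4n = O(n^(2-ε)) with ε = 1. Case 1: M(n) = Θ(n^log_b(a)) = Θ(n^2).

Case 1: M(n) = Θ(n^2)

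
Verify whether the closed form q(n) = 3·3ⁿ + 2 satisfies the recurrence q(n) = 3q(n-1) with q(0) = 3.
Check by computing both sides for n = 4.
From the recurrence with q(0) = 3:
  q(0) = 3, q(1) = 9, q(2) = 27, q(3) = 81, q(4) = 243
  so the recurrence gives q(4) = 243.
From the proposed closed form q(n) = 3·3ⁿ + 2:
  q(4) = 245.
The recurrence gives 243 but the closed form gives 245, so the closed form does not satisfy the recurrence.

No, the closed form is incorrect.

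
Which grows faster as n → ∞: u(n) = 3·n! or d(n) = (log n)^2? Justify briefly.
Comparing growth rates:
Growth-rate hierarchy: log n ≺ any polynomial ≺ any exponential cⁿ (c>1) ≺ n! ≺ nⁿ.
factorial dominates polylogarithmic (log n)^2 asymptotically.

u(n) grows faster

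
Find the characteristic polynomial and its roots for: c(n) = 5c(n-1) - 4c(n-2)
Substitute c(n) = rⁿ and divide through by rⁿ⁻²: r² - 5r + 4 = 0
Factor: (r - 4)(r - 1) = 0, so r = 4, 1.
General solution: c(n) = A·4ⁿ + B·1ⁿ

Characteristic: r² - 5r + 4 = 0, Roots: r = 4, 1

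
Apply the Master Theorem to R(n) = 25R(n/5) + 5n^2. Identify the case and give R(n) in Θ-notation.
Master Theorem template: R(n) = a·R(n/b) + f(n).
Here: a=25, b=5, f(n)=5n^2
Compute log_b(a) = log_5(25) = 2.
f(n) = 5n^2 = Θ(n^2). Case 2: R(n) = Θ(n^2 log n).

Case 2: R(n) = Θ(n^2 log n)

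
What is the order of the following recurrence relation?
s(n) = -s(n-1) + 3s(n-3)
The order is the largest lag k for which s(n-k) appears. Here the deepest term is s(n-3), so the order is 3.

Order 3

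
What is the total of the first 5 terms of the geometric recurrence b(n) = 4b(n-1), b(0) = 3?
Computing the sequence terms: 3, 12, 48, 192, 768
Adding these values together:

1023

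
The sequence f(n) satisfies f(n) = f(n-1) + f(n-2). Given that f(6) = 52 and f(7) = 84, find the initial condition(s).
Work backwards using f(k) = f(k+2) - f(k+1):
f(5) = f(7) - f(6) = 84 - 52 = 32
f(4) = f(6) - f(5) = 52 - 32 = 20
f(3) = f(5) - f(4) = 32 - 20 = 12
f(2) = f(4) - f(3) = 20 - 12 = 8
f(1) = f(3) - f(2) = 12 - 8 = 4
f(0) = f(2) - f(1) = 8 - 4 = 4

f(0) = 4, f(1) = 4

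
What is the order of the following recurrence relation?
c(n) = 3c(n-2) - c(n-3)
The order is the largest lag k for which c(n-k) appears. Here the deepest term is c(n-3), so the order is 3.

Order 3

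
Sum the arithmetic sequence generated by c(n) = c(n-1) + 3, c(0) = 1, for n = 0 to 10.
Computing the sequence terms: 1, 4, 7, 10, 13, 16, 19, 22, 25, 28, 31
Adding these values together:

176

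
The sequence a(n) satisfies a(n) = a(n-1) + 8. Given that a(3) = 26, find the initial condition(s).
a(3) = a(0) + 3·8, so a(0) = 26 - 24 = 2.

a(0) = 2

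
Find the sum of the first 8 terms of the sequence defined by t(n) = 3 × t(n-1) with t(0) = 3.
Computing the sequence terms: 3, 9, 27, 81, 243, 729, 2187, 6561
Adding these values together:

9840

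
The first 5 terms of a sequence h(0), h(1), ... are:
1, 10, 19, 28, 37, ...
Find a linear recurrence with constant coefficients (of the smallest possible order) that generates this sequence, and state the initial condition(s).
Look for the lowest-order linear relation among consecutive terms.
Observation: consecutive differences are constant (= 9).
Check at n=2: 1·10 + 9 = 19. ✓

h(n) = h(n-1) + 9, h(0) = 1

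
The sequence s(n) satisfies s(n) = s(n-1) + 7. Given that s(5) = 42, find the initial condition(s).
s(5) = s(0) + 5·7, so s(0) = 42 - 35 = 7.

s(0) = 7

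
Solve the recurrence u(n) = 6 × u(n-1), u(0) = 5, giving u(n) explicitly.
Recurrence: u(n) = 6 × u(n-1), initial: u(0) = 5.
Each term is 6 times the previous, so this is geometric with ratio 6. After n steps: u(n) = u(0)·6ⁿ = 5·6ⁿ.

u(n) = 5·6ⁿ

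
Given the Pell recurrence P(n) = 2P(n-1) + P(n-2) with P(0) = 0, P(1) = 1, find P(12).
Computing the sequence terms:
0, 1, 2, 5, 12, 29, 70, 169, 408, 985, 2378, 5741, 13860

13860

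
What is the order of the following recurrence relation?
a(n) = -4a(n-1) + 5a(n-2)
The order is the largest lag k for which a(n-k) appears. Here the deepest term is a(n-2), so the order is 2.

Order 2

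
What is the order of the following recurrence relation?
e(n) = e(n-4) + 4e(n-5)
The order is the largest lag k for which e(n-k) appears. Here the deepest term is e(n-5), so the order is 5.

Order 5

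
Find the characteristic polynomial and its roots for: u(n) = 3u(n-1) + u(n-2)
Substitute u(n) = rⁿ and divide through by rⁿ⁻²: r² - 3r - 1 = 0
Discriminant: 3² + 4·1 = 13, not a perfect square, so by the quadratic formula r = (3 ± √13)/2.
General solution: u(n) = A·r₁ⁿ + B·r₂ⁿ where r₁,r₂ = (3 ± √13)/2

Characteristic: r² - 3r - 1 = 0, Roots: r = (3 ± √13)/2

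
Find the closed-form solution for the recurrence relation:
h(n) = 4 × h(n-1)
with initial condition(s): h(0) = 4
Recurrence: h(n) = 4 × h(n-1), initial: h(0) = 4.
Each term is 4 times the previous, so this is geometric with ratio 4. After n steps: h(n) = h(0)·4ⁿ = 4·4ⁿ.

h(n) = 4·4ⁿ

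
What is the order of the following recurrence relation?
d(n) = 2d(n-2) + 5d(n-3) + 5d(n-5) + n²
The order is the largest lag k for which d(n-k) appears. Here the deepest term is d(n-5) (the n² term is non-homogeneous and does not affect the order), so the order is 5.

Order 5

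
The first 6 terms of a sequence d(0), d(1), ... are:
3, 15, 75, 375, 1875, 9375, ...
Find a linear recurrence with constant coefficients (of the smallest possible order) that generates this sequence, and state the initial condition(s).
Look for the lowest-order linear relation among consecutive terms.
Observation: each term is 5× the previous.
Check at n=2: 5·15 = 75. ✓

d(n) = 5 × d(n-1), d(0) = 3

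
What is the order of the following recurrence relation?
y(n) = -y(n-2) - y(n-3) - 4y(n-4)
The order is the largest lag k for which y(n-k) appears. Here the deepest term is y(n-4), so the order is 4.

Order 4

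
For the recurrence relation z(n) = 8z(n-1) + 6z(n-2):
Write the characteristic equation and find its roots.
Substitute z(n) = rⁿ and divide through by rⁿ⁻²: r² - 8r - 6 = 0
Discriminant: 8² + 4·6 = 88, not a perfect square, so by the quadratic formula r = (8 ± √88)/2.
General solution: z(n) = A·r₁ⁿ + B·r₂ⁿ where r₁,r₂ = (8 ± √88)/2

Characteristic: r² - 8r - 6 = 0, Roots: r = (8 ± √88)/2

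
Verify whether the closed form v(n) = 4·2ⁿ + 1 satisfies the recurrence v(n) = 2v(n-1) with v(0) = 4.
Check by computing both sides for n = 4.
From the recurrence with v(0) = 4:
  v(0) = 4, v(1) = 8, v(2) = 16, v(3) = 32, v(4) = 64
  so the recurrence gives v(4) = 64.
From the proposed closed form v(n) = 4·2ⁿ + 1:
  v(4) = 65.
The recurrence gives 64 but the closed form gives 65, so the closed form does not satisfy the recurrence.

No, the closed form is incorrect.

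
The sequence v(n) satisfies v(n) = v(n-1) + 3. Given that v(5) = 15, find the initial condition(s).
v(5) = v(0) + 5·3, so v(0) = 15 - 15 = 0.

v(0) = 0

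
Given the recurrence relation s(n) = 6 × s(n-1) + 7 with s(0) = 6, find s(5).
Computing step by step:
s(0) = 6
s(1) = 6 × 6 + 7 = 43
s(2) = 6 × 43 + 7 = 265
s(3) = 6 × 265 + 7 = 1597
s(4) = 6 × 1597 + 7 = 9589
s(5) = 6 × 9589 + 7 = 57541

57541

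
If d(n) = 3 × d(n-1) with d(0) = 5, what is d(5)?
Computing step by step:
d(0) = 5
d(1) = 3 × 5 = 15
d(2) = 3 × 15 = 45
d(3) = 3 × 45 = 135
d(4) = 3 × 135 = 405
d(5) = 3 × 405 = 1215

1215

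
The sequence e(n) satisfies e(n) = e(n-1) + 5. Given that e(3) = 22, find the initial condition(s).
e(3) = e(0) + 3·5, so e(0) = 22 - 15 = 7.

e(0) = 7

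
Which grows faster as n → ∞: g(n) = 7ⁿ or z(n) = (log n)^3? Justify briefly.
Comparing growth rates:
Growth-rate hierarchy: log n ≺ any polynomial ≺ any exponential cⁿ (c>1) ≺ n! ≺ nⁿ.
exponential base 7 dominates polylogarithmic (log n)^3 asymptotically.

g(n) grows faster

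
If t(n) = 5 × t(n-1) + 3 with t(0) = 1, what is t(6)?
Computing step by step:
t(0) = 1
t(1) = 5 × 1 + 3 = 8
t(2) = 5 × 8 + 3 = 43
t(3) = 5 × 43 + 3 = 218
t(4) = 5 × 218 + 3 = 1093
t(5) = 5 × 1093 + 3 = 5468
t(6) = 5 × 5468 + 3 = 27343

27343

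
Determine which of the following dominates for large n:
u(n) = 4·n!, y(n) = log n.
Comparing growth rates:
Growth-rate hierarchy: log n ≺ any polynomial ≺ any exponential cⁿ (c>1) ≺ n! ≺ nⁿ.
factorial dominates logarithmic asymptotically.

u(n) grows faster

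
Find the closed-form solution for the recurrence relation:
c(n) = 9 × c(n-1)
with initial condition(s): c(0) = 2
Recurrence: c(n) = 9 × c(n-1), initial: c(0) = 2.
Each term is 9 times the previous, so this is geometric with ratio 9. After n steps: c(n) = c(0)·9ⁿ = 2·9ⁿ.

c(n) = 2·9ⁿ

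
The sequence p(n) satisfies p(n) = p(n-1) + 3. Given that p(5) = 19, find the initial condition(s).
p(5) = p(0) + 5·3, so p(0) = 19 - 15 = 4.

p(0) = 4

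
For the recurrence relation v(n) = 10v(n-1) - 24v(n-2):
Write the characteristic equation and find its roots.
Substitute v(n) = rⁿ and divide through by rⁿ⁻²: r² - 10r + 24 = 0
Factor: (r - 4)(r - 6) = 0, so r = 4, 6.
General solution: v(n) = A·4ⁿ + B·6ⁿ

Characteristic: r² - 10r + 24 = 0, Roots: r = 4, 6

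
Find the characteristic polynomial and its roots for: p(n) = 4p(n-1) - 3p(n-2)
Substitute p(n) = rⁿ and divide through by rⁿ⁻²: r² - 4r + 3 = 0
Factor: (r - 3)(r - 1) = 0, so r = 3, 1.
General solution: p(n) = A·3ⁿ + B·1ⁿ

Characteristic: r² - 4r + 3 = 0, Roots: r = 3, 1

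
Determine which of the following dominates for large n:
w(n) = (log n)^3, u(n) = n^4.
Comparing growth rates:
Growth-rate hierarchy: log n ≺ any polynomial ≺ any exponential cⁿ (c>1) ≺ n! ≺ nⁿ.
polynomial degree 4 dominates polylogarithmic (log n)^3 asymptotically.

u(n) grows faster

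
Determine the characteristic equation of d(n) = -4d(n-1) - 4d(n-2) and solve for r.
Substitute d(n) = rⁿ and divide through by rⁿ⁻²: r² + 4r + 4 = 0
Factor: (r + 2)² = 0, so r = -2 (double root).
General solution: d(n) = (A + Bn)·(-2)ⁿ

Characteristic: r² + 4r + 4 = 0, Roots: r = -2 (double root)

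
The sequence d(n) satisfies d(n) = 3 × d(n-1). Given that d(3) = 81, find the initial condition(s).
In general d(n) = 3ⁿ · d(0). At n = 3: d(0) = d(3) / 3^3 = 81 / 27 = 3.

d(0) = 3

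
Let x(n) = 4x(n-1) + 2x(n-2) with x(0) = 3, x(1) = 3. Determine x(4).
Computing the sequence terms:
3, 3, 18, 78, 348

348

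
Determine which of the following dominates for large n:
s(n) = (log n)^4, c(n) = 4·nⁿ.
Comparing growth rates:
Growth-rate hierarchy: log n ≺ any polynomial ≺ any exponential cⁿ (c>1) ≺ n! ≺ nⁿ.
super-exponential nⁿ dominates polylogarithmic (log n)^4 asymptotically.

c(n) grows faster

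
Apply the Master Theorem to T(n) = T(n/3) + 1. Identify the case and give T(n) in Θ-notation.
Master Theorem template: T(n) = a·T(n/b) + f(n).
Here: a=1, b=3, f(n)=1
Compute log_b(a) = log_3(1) = 0.
f(n) = 1 = Θ(1). Case 2: T(n) = Θ(log n).

Case 2: T(n) = Θ(log n)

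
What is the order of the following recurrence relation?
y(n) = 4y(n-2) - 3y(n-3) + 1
The order is the largest lag k for which y(n-k) appears. Here the deepest term is y(n-3) (the 1 term is non-homogeneous and does not affect the order), so the order is 3.

Order 3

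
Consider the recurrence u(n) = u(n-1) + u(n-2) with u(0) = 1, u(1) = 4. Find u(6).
Computing the sequence terms:
1, 4, 5, 9, 14, 23, 37

37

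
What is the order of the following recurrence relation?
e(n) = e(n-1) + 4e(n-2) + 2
The order is the largest lag k for which e(n-k) appears. Here the deepest term is e(n-2) (the 2 term is non-homogeneous and does not affect the order), so the order is 2.

Order 2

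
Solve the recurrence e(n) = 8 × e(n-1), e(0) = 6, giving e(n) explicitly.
Recurrence: e(n) = 8 × e(n-1), initial: e(0) = 6.
Each term is 8 times the previous, so this is geometric with ratio 8. After n steps: e(n) = e(0)·8ⁿ = 6·8ⁿ.

e(n) = 6·8ⁿ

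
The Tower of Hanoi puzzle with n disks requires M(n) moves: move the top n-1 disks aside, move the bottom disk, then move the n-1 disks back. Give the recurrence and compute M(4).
Moving n disks = move the top n-1 disks aside (M(n-1) moves) + move the largest disk (1 move) + move the n-1 disks back on top (M(n-1) moves), so M(n) = 2M(n-1) + 1, with M(1) = 1 (a single disk takes one move).
First terms: 1, 3, 7, 15, … — each is one less than a power of 2. Indeed M(n) + 1 = 2(M(n-1) + 1) with M(1) + 1 = 2, so M(n) + 1 = 2ⁿ and M(n) = 2ⁿ - 1.
Hence M(4) = 2^4 - 1 = 16 - 1 = 15.

M(n) = 2M(n-1) + 1, M(1) = 1; M(4) = 15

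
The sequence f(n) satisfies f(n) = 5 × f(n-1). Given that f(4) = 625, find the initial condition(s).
In general f(n) = 5ⁿ · f(0). At n = 4: f(0) = f(4) / 5^4 = 625 / 625 = 1.

f(0) = 1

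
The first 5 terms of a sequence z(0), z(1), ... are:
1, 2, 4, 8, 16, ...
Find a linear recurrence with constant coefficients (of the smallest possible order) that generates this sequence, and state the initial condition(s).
Look for the lowest-order linear relation among consecutive terms.
Observation: each term is 2× the previous.
Check at n=2: 2·2 = 4. ✓

z(n) = 2 × z(n-1), z(0) = 1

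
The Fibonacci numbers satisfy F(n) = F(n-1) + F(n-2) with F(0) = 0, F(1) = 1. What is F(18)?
Computing the sequence terms:
0, 1, 1, 2, 3, 5, 8, 13, 21, 34, 55, 89, 144, 233, 377, 610, 987, 1597, 2584

2584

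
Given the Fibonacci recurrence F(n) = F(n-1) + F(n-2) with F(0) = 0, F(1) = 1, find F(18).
Computing the sequence terms:
0, 1, 1, 2, 3, 5, 8, 13, 21, 34, 55, 89, 144, 233, 377, 610, 987, 1597, 2584

2584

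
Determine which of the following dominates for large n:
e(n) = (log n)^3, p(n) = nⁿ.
Comparing growth rates:
Growth-rate hierarchy: log n ≺ any polynomial ≺ any exponential cⁿ (c>1) ≺ n! ≺ nⁿ.
super-exponential nⁿ dominates polylogarithmic (log n)^3 asymptotically.

p(n) grows faster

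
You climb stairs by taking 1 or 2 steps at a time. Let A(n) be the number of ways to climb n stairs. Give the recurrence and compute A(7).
Condition on the size of the last step (1 to 2): before it there were n-1, …, n-2 stairs climbed, and these cases are disjoint, so A(n) = A(n-1) + A(n-2) (Fibonacci-type sequence).
Initial conditions by direct count (compositions of i into parts ≤ 2): A(1) = 1; A(2) = 2.
Iterating the recurrence: A(3) = 3, A(4) = 5, A(5) = 8, A(6) = 13, A(7) = 21.

A(n) = A(n-1) + A(n-2), A(1) = 1, A(2) = 2; A(7) = 21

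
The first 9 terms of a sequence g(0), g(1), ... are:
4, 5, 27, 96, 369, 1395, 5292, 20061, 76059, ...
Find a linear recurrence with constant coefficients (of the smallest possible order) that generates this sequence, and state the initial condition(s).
Look for the lowest-order linear relation among consecutive terms.
Observation: g(n) - 3·g(n-1) - (3)·g(n-2) = 0 holds for the shown terms, and no order-1 relation g(n) = α·g(n-1) + β fits.
Check at n=3: 3·27 + (3)·5 = 96. ✓

g(n) = 3g(n-1) + 3g(n-2), g(0) = 4, g(1) = 5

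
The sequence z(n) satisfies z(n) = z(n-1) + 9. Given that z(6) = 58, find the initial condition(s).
z(6) = z(0) + 6·9, so z(0) = 58 - 54 = 4.

z(0) = 4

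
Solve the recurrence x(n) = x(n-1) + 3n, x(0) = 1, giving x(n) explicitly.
Recurrence: x(n) = x(n-1) + 3n, initial: x(0) = 1.
Telescoping: x(n) = x(0) + 3·Σᵢ₌₁ⁿ i = 1 + 3·n(n+1)/2.

x(n) = 3·n(n+1)/2 + 1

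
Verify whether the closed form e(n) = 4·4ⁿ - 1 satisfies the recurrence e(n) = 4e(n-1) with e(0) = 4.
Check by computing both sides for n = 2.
From the recurrence with e(0) = 4:
  e(0) = 4, e(1) = 16, e(2) = 64
  so the recurrence gives e(2) = 64.
From the proposed closed form e(n) = 4·4ⁿ - 1:
  e(2) = 63.
The recurrence gives 64 but the closed form gives 63, so the closed form does not satisfy the recurrence.

No, the closed form is incorrect.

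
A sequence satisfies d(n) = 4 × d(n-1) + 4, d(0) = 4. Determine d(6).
Computing step by step:
d(0) = 4
d(1) = 4 × 4 + 4 = 20
d(2) = 4 × 20 + 4 = 84
d(3) = 4 × 84 + 4 = 340
d(4) = 4 × 340 + 4 = 1364
d(5) = 4 × 1364 + 4 = 5460
d(6) = 4 × 5460 + 4 = 21844

21844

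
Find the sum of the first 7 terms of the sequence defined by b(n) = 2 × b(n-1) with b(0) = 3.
Computing the sequence terms: 3, 6, 12, 24, 48, 96, 192
Adding these values together:

381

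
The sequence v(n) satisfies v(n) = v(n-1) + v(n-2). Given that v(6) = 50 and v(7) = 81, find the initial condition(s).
Work backwards using v(k) = v(k+2) - v(k+1):
v(5) = v(7) - v(6) = 81 - 50 = 31
v(4) = v(6) - v(5) = 50 - 31 = 19
v(3) = v(5) - v(4) = 31 - 19 = 12
v(2) = v(4) - v(3) = 19 - 12 = 7
v(1) = v(3) - v(2) = 12 - 7 = 5
v(0) = v(2) - v(1) = 7 - 5 = 2

v(0) = 2, v(1) = 5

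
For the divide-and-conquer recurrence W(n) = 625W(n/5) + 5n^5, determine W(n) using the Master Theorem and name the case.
Master Theorem template: W(n) = a·W(n/b) + f(n).
Here: a=625, b=5, f(n)=5n^5
Compute log_b(a) = log_5(625) = 4.
f(n) = 5n^5 = Ω(n^(4+ε)) with ε = 1, and the regularity condition holds (a·f(n/b) = (a/b^5)·f(n) with a/b^5 = 5^-1 < 1). Case 3: W(n) = Θ(f(n)) = Θ(n^5).

Case 3: W(n) = Θ(n^5)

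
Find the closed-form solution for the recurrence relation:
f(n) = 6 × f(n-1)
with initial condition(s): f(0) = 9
Recurrence: f(n) = 6 × f(n-1), initial: f(0) = 9.
Each term is 6 times the previous, so this is geometric with ratio 6. After n steps: f(n) = f(0)·6ⁿ = 9·6ⁿ.

f(n) = 9·6ⁿ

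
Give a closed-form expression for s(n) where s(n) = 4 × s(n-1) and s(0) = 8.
Recurrence: s(n) = 4 × s(n-1), initial: s(0) = 8.
Each term is 4 times the previous, so this is geometric with ratio 4. After n steps: s(n) = s(0)·4ⁿ = 8·4ⁿ.

s(n) = 8·4ⁿ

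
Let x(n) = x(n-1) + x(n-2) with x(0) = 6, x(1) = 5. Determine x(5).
Computing the sequence terms:
6, 5, 11, 16, 27, 43

43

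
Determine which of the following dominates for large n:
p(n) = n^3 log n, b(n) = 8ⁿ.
Comparing growth rates:
Growth-rate hierarchy: log n ≺ any polynomial ≺ any exponential cⁿ (c>1) ≺ n! ≺ nⁿ.
exponential base 8 dominates polynomial degree 3 (with log factor) asymptotically.

b(n) grows faster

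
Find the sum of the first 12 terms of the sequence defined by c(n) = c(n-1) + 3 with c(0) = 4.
Computing the sequence terms: 4, 7, 10, 13, 16, 19, 22, 25, 28, 31, 34, 37
Adding these values together:

246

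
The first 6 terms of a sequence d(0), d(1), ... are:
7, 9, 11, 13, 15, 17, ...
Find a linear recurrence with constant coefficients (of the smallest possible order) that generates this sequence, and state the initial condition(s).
Look for the lowest-order linear relation among consecutive terms.
Observation: consecutive differences are constant (= 2).
Check at n=2: 1·9 + 2 = 11. ✓

d(n) = d(n-1) + 2, d(0) = 7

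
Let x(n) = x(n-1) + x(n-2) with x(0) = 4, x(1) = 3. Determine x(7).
Computing the sequence terms:
4, 3, 7, 10, 17, 27, 44, 71

71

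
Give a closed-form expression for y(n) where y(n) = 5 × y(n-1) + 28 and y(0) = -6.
Recurrence: y(n) = 5 × y(n-1) + 28, initial: y(0) = -6.
Try y(n) = A·5ⁿ + C. Substituting: A·5ⁿ + C = 5(A·5ⁿ⁻¹ + C) + 28 = A·5ⁿ + 5C + 28, so C = 5C + 28, giving C = -7. Then y(0) = A - 7 = -6 gives A = 1.

y(n) = 5ⁿ - 7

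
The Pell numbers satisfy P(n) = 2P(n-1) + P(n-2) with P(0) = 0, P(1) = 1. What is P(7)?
Computing the sequence terms:
0, 1, 2, 5, 12, 29, 70, 169

169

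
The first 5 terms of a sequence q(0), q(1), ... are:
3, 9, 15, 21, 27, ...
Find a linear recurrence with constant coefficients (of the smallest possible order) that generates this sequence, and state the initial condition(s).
Look for the lowest-order linear relation among consecutive terms.
Observation: consecutive differences are constant (= 6).
Check at n=2: 1·9 + 6 = 15. ✓

q(n) = q(n-1) + 6, q(0) = 3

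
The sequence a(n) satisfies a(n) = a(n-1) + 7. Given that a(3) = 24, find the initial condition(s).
a(3) = a(0) + 3·7, so a(0) = 24 - 21 = 3.

a(0) = 3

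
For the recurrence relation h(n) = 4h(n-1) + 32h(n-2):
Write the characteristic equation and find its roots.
Substitute h(n) = rⁿ and divide through by rⁿ⁻²: r² - 4r - 32 = 0
Factor: (r + 4)(r - 8) = 0, so r = -4, 8.
General solution: h(n) = A·(-4)ⁿ + B·8ⁿ

Characteristic: r² - 4r - 32 = 0, Roots: r = -4, 8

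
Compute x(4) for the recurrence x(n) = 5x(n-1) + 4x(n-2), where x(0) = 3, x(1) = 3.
Computing the sequence terms:
3, 3, 27, 147, 843

843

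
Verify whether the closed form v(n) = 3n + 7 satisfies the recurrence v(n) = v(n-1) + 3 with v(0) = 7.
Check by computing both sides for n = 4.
From the recurrence with v(0) = 7:
  v(0) = 7, v(1) = 10, v(2) = 13, v(3) = 16, v(4) = 19
  so the recurrence gives v(4) = 19.
From the proposed closed form v(n) = 3n + 7:
  v(4) = 19.
Both sides give 19 at n = 4, and the initial condition(s) match, so the closed form is consistent.

Yes, the closed form is correct.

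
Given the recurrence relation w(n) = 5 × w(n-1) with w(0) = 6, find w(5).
Computing step by step:
w(0) = 6
w(1) = 5 × 6 = 30
w(2) = 5 × 30 = 150
w(3) = 5 × 150 = 750
w(4) = 5 × 750 = 3750
w(5) = 5 × 3750 = 18750

18750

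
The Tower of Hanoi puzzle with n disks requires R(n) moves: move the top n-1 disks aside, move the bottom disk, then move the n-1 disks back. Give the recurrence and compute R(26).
Moving n disks = move the top n-1 disks aside (R(n-1) moves) + move the largest disk (1 move) + move the n-1 disks back on top (R(n-1) moves), so R(n) = 2R(n-1) + 1, with R(1) = 1 (a single disk takes one move).
First terms: 1, 3, 7, 15, 31, 63, … — each is one less than a power of 2. Indeed R(n) + 1 = 2(R(n-1) + 1) with R(1) + 1 = 2, so R(n) + 1 = 2ⁿ and R(n) = 2ⁿ - 1.
Hence R(26) = 2^26 - 1 = 67108864 - 1 = 67108863.

R(n) = 2R(n-1) + 1, R(1) = 1; R(26) = 67108863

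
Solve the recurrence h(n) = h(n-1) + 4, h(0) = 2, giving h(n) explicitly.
Recurrence: h(n) = h(n-1) + 4, initial: h(0) = 2.
Each step adds 4, so h(n) = h(0) + 4n = 4n + 2.

h(n) = 4n + 2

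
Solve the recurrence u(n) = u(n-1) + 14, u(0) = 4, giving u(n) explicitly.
Recurrence: u(n) = u(n-1) + 14, initial: u(0) = 4.
Each step adds 14, so u(n) = u(0) + 14n = 14n + 4.

u(n) = 14n + 4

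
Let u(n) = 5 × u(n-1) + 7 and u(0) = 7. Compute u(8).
Computing step by step:
u(0) = 7
u(1) = 5 × 7 + 7 = 42
u(2) = 5 × 42 + 7 = 217
u(3) = 5 × 217 + 7 = 1092
u(4) = 5 × 1092 + 7 = 5467
u(5) = 5 × 5467 + 7 = 27342
u(6) = 5 × 27342 + 7 = 136717
u(7) = 5 × 136717 + 7 = 683592
u(8) = 5 × 683592 + 7 = 3417967

3417967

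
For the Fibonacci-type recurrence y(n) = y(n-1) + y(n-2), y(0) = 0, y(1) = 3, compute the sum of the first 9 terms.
Computing the sequence terms: 0, 3, 3, 6, 9, 15, 24, 39, 63
Adding these values together:

162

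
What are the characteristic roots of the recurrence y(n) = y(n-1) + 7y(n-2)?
Substitute y(n) = rⁿ and divide through by rⁿ⁻²: r² - r - 7 = 0
Discriminant: 1² + 4·7 = 29, not a perfect square, so by the quadratic formula r = (1 ± √29)/2.
General solution: y(n) = A·r₁ⁿ + B·r₂ⁿ where r₁,r₂ = (1 ± √29)/2

Characteristic: r² - r - 7 = 0, Roots: r = (1 ± √29)/2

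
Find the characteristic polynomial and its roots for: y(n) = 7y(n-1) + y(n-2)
Substitute y(n) = rⁿ and divide through by rⁿ⁻²: r² - 7r - 1 = 0
Discriminant: 7² + 4·1 = 53, not a perfect square, so by the quadratic formula r = (7 ± √53)/2.
General solution: y(n) = A·r₁ⁿ + B·r₂ⁿ where r₁,r₂ = (7 ± √53)/2

Characteristic: r² - 7r - 1 = 0, Roots: r = (7 ± √53)/2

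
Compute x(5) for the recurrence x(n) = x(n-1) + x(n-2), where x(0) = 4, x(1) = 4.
Computing the sequence terms:
4, 4, 8, 12, 20, 32

32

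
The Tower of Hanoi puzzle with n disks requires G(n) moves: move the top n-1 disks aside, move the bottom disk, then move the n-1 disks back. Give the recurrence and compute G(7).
Moving n disks = move the top n-1 disks aside (G(n-1) moves) + move the largest disk (1 move) + move the n-1 disks back on top (G(n-1) moves), so G(n) = 2G(n-1) + 1, with G(1) = 1 (a single disk takes one move).
First terms: 1, 3, 7, 15, 31, 63, … — each is one less than a power of 2. Indeed G(n) + 1 = 2(G(n-1) + 1) with G(1) + 1 = 2, so G(n) + 1 = 2ⁿ and G(n) = 2ⁿ - 1.
Hence G(7) = 2^7 - 1 = 128 - 1 = 127.

G(n) = 2G(n-1) + 1, G(1) = 1; G(7) = 127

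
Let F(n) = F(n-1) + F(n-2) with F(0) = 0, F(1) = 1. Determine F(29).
Computing the sequence terms:
0, 1, 1, 2, 3, 5, 8, 13, 21, 34, 55, 89, 144, 233, 377, 610, 987, 1597, 2584, 4181, 6765, 10946, 17711, 28657, 46368, 75025, 121393, 196418, 317811, 514229

514229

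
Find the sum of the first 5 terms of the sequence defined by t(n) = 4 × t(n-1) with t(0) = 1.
Computing the sequence terms: 1, 4, 16, 64, 256
Adding these values together:

341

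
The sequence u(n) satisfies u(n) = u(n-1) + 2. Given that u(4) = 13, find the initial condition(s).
u(4) = u(0) + 4·2, so u(0) = 13 - 8 = 5.

u(0) = 5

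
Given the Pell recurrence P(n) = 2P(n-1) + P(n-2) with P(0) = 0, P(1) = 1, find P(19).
Computing the sequence terms:
0, 1, 2, 5, 12, 29, 70, 169, 408, 985, 2378, 5741, 13860, 33461, 80782, 195025, 470832, 1136689, 2744210, 6625109

6625109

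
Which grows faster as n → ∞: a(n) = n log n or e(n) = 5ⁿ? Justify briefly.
Comparing growth rates:
Growth-rate hierarchy: log n ≺ any polynomial ≺ any exponential cⁿ (c>1) ≺ n! ≺ nⁿ.
exponential base 5 dominates polynomial degree 1 (with log factor) asymptotically.

e(n) grows faster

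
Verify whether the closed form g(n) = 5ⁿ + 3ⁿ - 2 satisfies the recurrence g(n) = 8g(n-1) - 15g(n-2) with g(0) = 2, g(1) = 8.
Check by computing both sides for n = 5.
From the recurrence with g(0) = 2, g(1) = 8:
  g(0) = 2, g(1) = 8, g(2) = 34, g(3) = 152, g(4) = 706, g(5) = 3368
  so the recurrence gives g(5) = 3368.
From the proposed closed form g(n) = 5ⁿ + 3ⁿ - 2:
  g(5) = 3366.
The recurrence gives 3368 but the closed form gives 3366, so the closed form does not satisfy the recurrence.

No, the closed form is incorrect.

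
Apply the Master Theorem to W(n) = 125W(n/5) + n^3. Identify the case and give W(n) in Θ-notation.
Master Theorem template: W(n) = a·W(n/b) + f(n).
Here: a=125, b=5, f(n)=n^3
Compute log_b(a) = log_5(125) = 3.
f(n) = n^3 = Θ(n^3). Case 2: W(n) = Θ(n^3 log n).

Case 2: W(n) = Θ(n^3 log n)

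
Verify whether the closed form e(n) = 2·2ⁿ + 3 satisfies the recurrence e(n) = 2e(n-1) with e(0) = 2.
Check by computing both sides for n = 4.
From the recurrence with e(0) = 2:
  e(0) = 2, e(1) = 4, e(2) = 8, e(3) = 16, e(4) = 32
  so the recurrence gives e(4) = 32.
From the proposed closed form e(n) = 2·2ⁿ + 3:
  e(4) = 35.
The recurrence gives 32 but the closed form gives 35, so the closed form does not satisfy the recurrence.

No, the closed form is incorrect.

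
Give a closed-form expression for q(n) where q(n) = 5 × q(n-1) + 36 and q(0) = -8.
Recurrence: q(n) = 5 × q(n-1) + 36, initial: q(0) = -8.
Try q(n) = A·5ⁿ + C. Substituting: A·5ⁿ + C = 5(A·5ⁿ⁻¹ + C) + 36 = A·5ⁿ + 5C + 36, so C = 5C + 36, giving C = -9. Then q(0) = A - 9 = -8 gives A = 1.

q(n) = 5ⁿ - 9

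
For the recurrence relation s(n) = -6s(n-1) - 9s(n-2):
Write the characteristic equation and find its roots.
Substitute s(n) = rⁿ and divide through by rⁿ⁻²: r² + 6r + 9 = 0
Factor: (r + 3)² = 0, so r = -3 (double root).
General solution: s(n) = (A + Bn)·(-3)ⁿ

Characteristic: r² + 6r + 9 = 0, Roots: r = -3 (double root)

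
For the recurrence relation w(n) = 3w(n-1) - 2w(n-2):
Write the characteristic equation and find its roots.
Substitute w(n) = rⁿ and divide through by rⁿ⁻²: r² - 3r + 2 = 0
Factor: (r - 2)(r - 1) = 0, so r = 2, 1.
General solution: w(n) = A·2ⁿ + B·1ⁿ

Characteristic: r² - 3r + 2 = 0, Roots: r = 2, 1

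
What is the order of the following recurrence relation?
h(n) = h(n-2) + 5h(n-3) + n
The order is the largest lag k for which h(n-k) appears. Here the deepest term is h(n-3) (the n term is non-homogeneous and does not affect the order), so the order is 3.

Order 3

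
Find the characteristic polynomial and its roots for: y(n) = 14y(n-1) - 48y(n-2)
Substitute y(n) = rⁿ and divide through by rⁿ⁻²: r² - 14r + 48 = 0
Factor: (r - 8)(r - 6) = 0, so r = 8, 6.
General solution: y(n) = A·8ⁿ + B·6ⁿ

Characteristic: r² - 14r + 48 = 0, Roots: r = 8, 6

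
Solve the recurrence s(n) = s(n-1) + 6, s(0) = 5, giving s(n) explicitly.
Recurrence: s(n) = s(n-1) + 6, initial: s(0) = 5.
Each step adds 6, so s(n) = s(0) + 6n = 6n + 5.

s(n) = 6n + 5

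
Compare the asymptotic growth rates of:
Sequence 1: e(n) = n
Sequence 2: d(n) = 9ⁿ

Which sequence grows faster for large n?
Comparing growth rates:
Growth-rate hierarchy: log n ≺ any polynomial ≺ any exponential cⁿ (c>1) ≺ n! ≺ nⁿ.
exponential base 9 dominates polynomial degree 1 asymptotically.

d(n) grows faster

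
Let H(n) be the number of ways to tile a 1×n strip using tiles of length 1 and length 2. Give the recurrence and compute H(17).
Condition on the last tile: it has length 1 (leaving a 1×(n-1) strip) or length 2 (leaving a 1×(n-2) strip), so H(n) = H(n-1) + H(n-2) (order-2 linear recurrence).
For 0 ≤ i < 2 only unit tiles fit, so H(i) = 1.
Iterating the recurrence: H(2) = 2, H(3) = 3, H(4) = 5, H(5) = 8, H(6) = 13, H(7) = 21, H(8) = 34, H(9) = 55, H(10) = 89, H(11) = 144, H(12) = 233, H(13) = 377, H(14) = 610, H(15) = 987, H(16) = 1597, H(17) = 2584.

H(n) = H(n-1) + H(n-2), with H(i) = 1 for 0 ≤ i < 2; H(17) = 2584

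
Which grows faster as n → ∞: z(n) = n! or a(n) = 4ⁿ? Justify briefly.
Comparing growth rates:
Growth-rate hierarchy: log n ≺ any polynomial ≺ any exponential cⁿ (c>1) ≺ n! ≺ nⁿ.
factorial dominates exponential base 4 asymptotically.

z(n) grows faster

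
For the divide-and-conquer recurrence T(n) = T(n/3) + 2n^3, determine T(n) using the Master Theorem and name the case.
Master Theorem template: T(n) = a·T(n/b) + f(n).
Here: a=1, b=3, f(n)=2n^3
Compute log_b(a) = log_3(1) = 0.
f(n) = 2n^3 = Ω(n^(0+ε)) with ε = 3, and the regularity condition holds (a·f(n/b) = (a/b^3)·f(n) with a/b^3 = 3^-3 < 1). Case 3: T(n) = Θ(f(n)) = Θ(n^3).

Case 3: T(n) = Θ(n^3)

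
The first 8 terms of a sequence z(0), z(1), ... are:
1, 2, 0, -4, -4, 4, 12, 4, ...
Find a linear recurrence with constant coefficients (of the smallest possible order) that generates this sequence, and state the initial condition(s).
Look for the lowest-order linear relation among consecutive terms.
Observation: z(n) - 1·z(n-1) - (-2)·z(n-2) = 0 holds for the shown terms, and no order-1 relation z(n) = α·z(n-1) + β fits.
Check at n=3: 1·0 + (-2)·2 = -4. ✓

z(n) = z(n-1) - 2z(n-2), z(0) = 1, z(1) = 2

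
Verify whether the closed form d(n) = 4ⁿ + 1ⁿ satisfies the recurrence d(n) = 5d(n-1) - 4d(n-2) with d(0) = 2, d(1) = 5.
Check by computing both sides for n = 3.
From the recurrence with d(0) = 2, d(1) = 5:
  d(0) = 2, d(1) = 5, d(2) = 17, d(3) = 65
  so the recurrence gives d(3) = 65.
From the proposed closed form d(n) = 4ⁿ + 1ⁿ:
  d(3) = 65.
Both sides give 65 at n = 3, and the initial condition(s) match, so the closed form is consistent.

Yes, the closed form is correct.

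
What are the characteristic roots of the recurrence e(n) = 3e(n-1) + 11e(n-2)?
Substitute e(n) = rⁿ and divide through by rⁿ⁻²: r² - 3r - 11 = 0
Discriminant: 3² + 4·11 = 53, not a perfect square, so by the quadratic formula r = (3 ± √53)/2.
General solution: e(n) = A·r₁ⁿ + B·r₂ⁿ where r₁,r₂ = (3 ± √53)/2

Characteristic: r² - 3r - 11 = 0, Roots: r = (3 ± √53)/2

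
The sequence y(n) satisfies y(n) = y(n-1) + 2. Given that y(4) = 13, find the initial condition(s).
y(4) = y(0) + 4·2, so y(0) = 13 - 8 = 5.

y(0) = 5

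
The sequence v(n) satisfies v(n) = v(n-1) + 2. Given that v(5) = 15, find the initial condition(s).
v(5) = v(0) + 5·2, so v(0) = 15 - 10 = 5.

v(0) = 5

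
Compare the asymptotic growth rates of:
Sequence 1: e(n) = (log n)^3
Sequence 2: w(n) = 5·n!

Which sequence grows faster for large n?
Comparing growth rates:
Growth-rate hierarchy: log n ≺ any polynomial ≺ any exponential cⁿ (c>1) ≺ n! ≺ nⁿ.
factorial dominates polylogarithmic (log n)^3 asymptotically.

w(n) grows faster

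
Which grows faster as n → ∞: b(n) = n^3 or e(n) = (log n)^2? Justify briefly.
Comparing growth rates:
Growth-rate hierarchy: log n ≺ any polynomial ≺ any exponential cⁿ (c>1) ≺ n! ≺ nⁿ.
polynomial degree 3 dominates polylogarithmic (log n)^2 asymptotically.

b(n) grows faster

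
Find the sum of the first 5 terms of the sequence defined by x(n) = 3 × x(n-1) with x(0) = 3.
Computing the sequence terms: 3, 9, 27, 81, 243
Adding these values together:

363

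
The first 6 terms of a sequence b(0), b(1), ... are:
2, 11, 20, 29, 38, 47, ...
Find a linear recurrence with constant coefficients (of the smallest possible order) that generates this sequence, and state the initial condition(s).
Look for the lowest-order linear relation among consecutive terms.
Observation: consecutive differences are constant (= 9).
Check at n=2: 1·11 + 9 = 20. ✓

b(n) = b(n-1) + 9, b(0) = 2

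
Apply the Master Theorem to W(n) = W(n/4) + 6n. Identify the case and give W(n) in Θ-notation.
Master Theorem template: W(n) = a·W(n/b) + f(n).
Here: a=1, b=4, f(n)=6n
Compute log_b(a) = log_4(1) = 0.
f(n) = 6n = Ω(n^(0+ε)) with ε = 1, and the regularity condition holds (a·f(n/b) = (a/b^1)·f(n) with a/b^1 = 4^-1 < 1). Case 3: W(n) = Θ(f(n)) = Θ(n).

Case 3: W(n) = Θ(n)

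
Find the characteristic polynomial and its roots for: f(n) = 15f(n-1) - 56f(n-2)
Substitute f(n) = rⁿ and divide through by rⁿ⁻²: r² - 15r + 56 = 0
Factor: (r - 7)(r - 8) = 0, so r = 7, 8.
General solution: f(n) = A·7ⁿ + B·8ⁿ

Characteristic: r² - 15r + 56 = 0, Roots: r = 7, 8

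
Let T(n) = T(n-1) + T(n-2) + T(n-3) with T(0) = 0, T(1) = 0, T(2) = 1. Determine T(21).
Computing the sequence terms:
0, 0, 1, 1, 2, 4, 7, 13, 24, 44, 81, 149, 274, 504, 927, 1705, 3136, 5768, 10609, 19513, 35890, 66012

66012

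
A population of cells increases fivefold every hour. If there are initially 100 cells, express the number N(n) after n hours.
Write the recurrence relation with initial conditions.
Each hour multiplies the count by 5, so the count after n hours depends only on the count after n-1 hours: N(n) = 5 × N(n-1). The starting count gives N(0) = 100.
Unrolling n times gives the closed form N(n) = 100 × 5ⁿ.

N(n) = 5 × N(n-1), N(0) = 100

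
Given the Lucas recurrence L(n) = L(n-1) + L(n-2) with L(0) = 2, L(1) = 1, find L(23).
Computing the sequence terms:
2, 1, 3, 4, 7, 11, 18, 29, 47, 76, 123, 199, 322, 521, 843, 1364, 2207, 3571, 5778, 9349, 15127, 24476, 39603, 64079

64079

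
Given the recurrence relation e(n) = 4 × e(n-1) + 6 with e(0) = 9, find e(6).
Computing step by step:
e(0) = 9
e(1) = 4 × 9 + 6 = 42
e(2) = 4 × 42 + 6 = 174
e(3) = 4 × 174 + 6 = 702
e(4) = 4 × 702 + 6 = 2814
e(5) = 4 × 2814 + 6 = 11262
e(6) = 4 × 11262 + 6 = 45054

45054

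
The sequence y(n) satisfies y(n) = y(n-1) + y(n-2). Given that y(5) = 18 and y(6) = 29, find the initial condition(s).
Work backwards using y(k) = y(k+2) - y(k+1):
y(4) = y(6) - y(5) = 29 - 18 = 11
y(3) = y(5) - y(4) = 18 - 11 = 7
y(2) = y(4) - y(3) = 11 - 7 = 4
y(1) = y(3) - y(2) = 7 - 4 = 3
y(0) = y(2) - y(1) = 4 - 3 = 1

y(0) = 1, y(1) = 3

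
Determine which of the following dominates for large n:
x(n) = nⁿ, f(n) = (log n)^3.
Comparing growth rates:
Growth-rate hierarchy: log n ≺ any polynomial ≺ any exponential cⁿ (c>1) ≺ n! ≺ nⁿ.
super-exponential nⁿ dominates polylogarithmic (log n)^3 asymptotically.

x(n) grows faster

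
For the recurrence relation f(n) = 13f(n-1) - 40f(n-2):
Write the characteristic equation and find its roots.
Substitute f(n) = rⁿ and divide through by rⁿ⁻²: r² - 13r + 40 = 0
Factor: (r - 8)(r - 5) = 0, so r = 8, 5.
General solution: f(n) = A·8ⁿ + B·5ⁿ

Characteristic: r² - 13r + 40 = 0, Roots: r = 8, 5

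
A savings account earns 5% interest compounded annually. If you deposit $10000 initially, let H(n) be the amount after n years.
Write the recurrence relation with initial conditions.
Each year the balance grows by 5%, i.e. is multiplied by 1 + 5/100 = 1.05, so H(n) = 1.05 × H(n-1). The initial deposit gives H(0) = 10000.
Unrolling gives the closed form H(n) = 10000 × (1.05)ⁿ.

H(n) = 1.05 × H(n-1), H(0) = 10000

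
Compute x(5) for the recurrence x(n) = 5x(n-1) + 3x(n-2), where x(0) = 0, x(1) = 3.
Computing the sequence terms:
0, 3, 15, 84, 465, 2577

2577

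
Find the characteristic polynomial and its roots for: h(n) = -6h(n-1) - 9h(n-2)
Substitute h(n) = rⁿ and divide through by rⁿ⁻²: r² + 6r + 9 = 0
Factor: (r + 3)² = 0, so r = -3 (double root).
General solution: h(n) = (A + Bn)·(-3)ⁿ

Characteristic: r² + 6r + 9 = 0, Roots: r = -3 (double root)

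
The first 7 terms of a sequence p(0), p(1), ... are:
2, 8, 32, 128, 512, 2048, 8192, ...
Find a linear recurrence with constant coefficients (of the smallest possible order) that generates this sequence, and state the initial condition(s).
Look for the lowest-order linear relation among consecutive terms.
Observation: each term is 4× the previous.
Check at n=2: 4·8 = 32. ✓

p(n) = 4 × p(n-1), p(0) = 2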